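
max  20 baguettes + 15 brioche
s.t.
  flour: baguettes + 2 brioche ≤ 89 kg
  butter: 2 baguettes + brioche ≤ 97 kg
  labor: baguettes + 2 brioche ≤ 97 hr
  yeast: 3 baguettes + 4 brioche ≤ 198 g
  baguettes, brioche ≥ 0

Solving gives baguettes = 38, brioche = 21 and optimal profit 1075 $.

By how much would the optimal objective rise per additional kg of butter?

Check each constraint at x*: flour 80/89 (slack 9); butter 97/97 (tight); labor 80/97 (slack 17); yeast 198/198 (tight).
Slack constraints have shadow price 0 (complementary slackness).
Dual feasibility on the basic columns requires 2·y_butter + 3·y_yeast = 20, 1·y_butter + 4·y_yeast = 15.
→ y_butter = 7 and y_yeast = 2.
Shadow price of butter = 7.

7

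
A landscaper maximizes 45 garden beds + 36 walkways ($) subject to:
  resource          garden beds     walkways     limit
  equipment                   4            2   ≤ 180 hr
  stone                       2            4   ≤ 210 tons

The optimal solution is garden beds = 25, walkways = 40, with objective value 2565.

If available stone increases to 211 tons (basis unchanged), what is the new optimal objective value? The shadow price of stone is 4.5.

Δb = 1, so new z* = 2565 + (4.5)·(1) = 2565 + 4.5 = 2569.5.

2569.5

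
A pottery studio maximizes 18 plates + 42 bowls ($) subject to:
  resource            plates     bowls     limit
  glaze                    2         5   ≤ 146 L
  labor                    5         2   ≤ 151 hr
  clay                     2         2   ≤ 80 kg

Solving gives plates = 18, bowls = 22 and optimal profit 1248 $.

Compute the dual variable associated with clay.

1

At the optimum: glaze uses 146 of 146 (binding); labor uses 134 of 151 (slack = 17); clay uses 80 of 80 (binding).
Slack constraints have shadow price 0 (complementary slackness).
Dual feasibility on the basic columns requires 2·y_glaze + 2·y_clay = 18, 5·y_glaze + 2·y_clay = 42.
Solving: y_glaze = 8, y_clay = 1.
Shadow price of clay = 1.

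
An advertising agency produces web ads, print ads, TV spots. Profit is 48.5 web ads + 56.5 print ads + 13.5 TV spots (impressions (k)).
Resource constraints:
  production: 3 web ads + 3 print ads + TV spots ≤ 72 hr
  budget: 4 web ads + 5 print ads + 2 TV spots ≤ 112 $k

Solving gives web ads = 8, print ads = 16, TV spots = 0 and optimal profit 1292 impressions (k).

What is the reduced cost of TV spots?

-8

Both production and budget are binding at x*.
The binding rows give the dual system: 3·y_production + 4·y_budget = 48.5 and 3·y_production + 5·y_budget = 56.5.
→ y_production = 5.5 and y_budget = 8.
Reduced cost of TV spots: c₃ − yᵀa₃ = 13.5 − (5.5·1 + 8·2) = 13.5 − 21.5 = -8.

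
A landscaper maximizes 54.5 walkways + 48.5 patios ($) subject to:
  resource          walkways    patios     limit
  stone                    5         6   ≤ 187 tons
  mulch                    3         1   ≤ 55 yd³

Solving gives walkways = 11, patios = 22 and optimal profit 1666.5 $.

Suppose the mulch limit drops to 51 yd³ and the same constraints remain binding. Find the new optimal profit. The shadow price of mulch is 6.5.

1640.5

Δb = -4, so new z* = 1666.5 + (6.5)·(-4) = 1666.5 − 26 = 1640.5.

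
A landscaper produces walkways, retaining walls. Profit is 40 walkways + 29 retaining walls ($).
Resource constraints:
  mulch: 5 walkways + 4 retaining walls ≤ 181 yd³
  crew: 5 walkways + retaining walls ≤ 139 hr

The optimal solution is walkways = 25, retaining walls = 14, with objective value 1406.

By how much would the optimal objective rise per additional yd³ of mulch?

At the optimum: mulch uses 181 of 181 (binding); crew uses 139 of 139 (binding).
Dual feasibility on the basic columns requires 5·y_mulch + 5·y_crew = 40, 4·y_mulch + 1·y_crew = 29.
Solving: y_mulch = 7, y_crew = 1.
Shadow price of mulch = 7.

7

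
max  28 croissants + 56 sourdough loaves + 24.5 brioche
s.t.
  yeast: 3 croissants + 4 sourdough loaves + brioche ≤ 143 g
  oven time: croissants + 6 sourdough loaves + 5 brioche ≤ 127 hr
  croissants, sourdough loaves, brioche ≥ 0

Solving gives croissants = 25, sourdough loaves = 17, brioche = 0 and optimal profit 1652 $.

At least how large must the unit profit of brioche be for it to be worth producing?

28

Both yeast and oven time are binding at x*.
From A_Bᵀ y = c: 3·y_yeast + 1·y_oven time = 28; 4·y_yeast + 6·y_oven time = 56.
Solving: y_yeast = 8, y_oven time = 4.
brioche enters the basis when its profit ≥ yᵀa₃ = 8·1 + 4·5 = 28.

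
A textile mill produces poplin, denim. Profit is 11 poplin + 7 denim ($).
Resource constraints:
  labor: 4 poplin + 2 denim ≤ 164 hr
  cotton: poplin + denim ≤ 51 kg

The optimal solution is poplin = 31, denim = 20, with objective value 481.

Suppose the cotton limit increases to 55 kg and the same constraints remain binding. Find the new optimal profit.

Both labor and cotton are binding at x*.
The binding rows give the dual system: 4·y_labor + 1·y_cotton = 11 and 2·y_labor + 1·y_cotton = 7.
Solving: y_labor = 2, y_cotton = 3.
Δz = y_cotton·Δb = 3 × (4) = 12, so new z* = 481 + 12 = 493.

493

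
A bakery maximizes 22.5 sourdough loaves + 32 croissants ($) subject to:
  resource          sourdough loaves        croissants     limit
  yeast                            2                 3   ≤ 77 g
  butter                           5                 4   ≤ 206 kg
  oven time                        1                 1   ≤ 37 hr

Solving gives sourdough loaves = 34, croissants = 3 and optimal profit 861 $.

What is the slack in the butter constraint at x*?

butter used = 5·34 + 4·3 = 182; slack = 206 − 182 = 24.

24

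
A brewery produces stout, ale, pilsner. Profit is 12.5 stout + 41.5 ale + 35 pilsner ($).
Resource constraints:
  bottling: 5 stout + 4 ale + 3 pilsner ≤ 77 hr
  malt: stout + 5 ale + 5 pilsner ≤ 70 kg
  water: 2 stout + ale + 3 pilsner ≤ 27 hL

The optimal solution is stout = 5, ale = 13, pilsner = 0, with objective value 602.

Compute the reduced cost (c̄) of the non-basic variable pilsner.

-5.5

Binding: bottling and malt. Non-binding: water (4 unused).
Slack constraints have shadow price 0 (complementary slackness).
From A_Bᵀ y = c: 5·y_bottling + 1·y_malt = 12.5; 4·y_bottling + 5·y_malt = 41.5.
Solving: y_bottling = 1, y_malt = 7.5.
Reduced cost of pilsner: c₃ − yᵀa₃ = 35 − (1·3 + 7.5·5) = 35 − 40.5 = -5.5.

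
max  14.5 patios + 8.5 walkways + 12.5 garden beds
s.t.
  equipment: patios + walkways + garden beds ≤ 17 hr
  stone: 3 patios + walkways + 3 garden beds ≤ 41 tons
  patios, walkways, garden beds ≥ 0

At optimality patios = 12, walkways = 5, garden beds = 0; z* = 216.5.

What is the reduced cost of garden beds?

-2

Both equipment and stone are binding at x*.
Dual feasibility on the basic columns requires 1·y_equipment + 3·y_stone = 14.5, 1·y_equipment + 1·y_stone = 8.5.
Solving: y_equipment = 5.5, y_stone = 3.
Reduced cost of garden beds: c₃ − yᵀa₃ = 12.5 − (5.5·1 + 3·3) = 12.5 − 14.5 = -2.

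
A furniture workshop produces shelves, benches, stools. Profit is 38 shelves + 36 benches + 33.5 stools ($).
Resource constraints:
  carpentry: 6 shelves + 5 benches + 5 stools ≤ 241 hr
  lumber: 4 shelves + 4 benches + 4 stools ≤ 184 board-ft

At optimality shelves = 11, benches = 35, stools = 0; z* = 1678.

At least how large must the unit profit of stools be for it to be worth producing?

Both carpentry and lumber are binding at x*.
The binding rows give the dual system: 6·y_carpentry + 4·y_lumber = 38 and 5·y_carpentry + 4·y_lumber = 36.
→ y_carpentry = 2 and y_lumber = 6.5.
stools enters the basis when its profit ≥ yᵀa₃ = 2·5 + 6.5·4 = 36.

36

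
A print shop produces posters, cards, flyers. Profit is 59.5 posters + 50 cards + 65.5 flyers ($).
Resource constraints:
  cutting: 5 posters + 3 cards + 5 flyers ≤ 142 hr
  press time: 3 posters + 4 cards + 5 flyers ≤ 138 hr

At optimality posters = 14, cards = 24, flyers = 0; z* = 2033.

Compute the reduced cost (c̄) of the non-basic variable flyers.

At the optimum: cutting uses 142 of 142 (binding); press time uses 138 of 138 (binding).
The binding rows give the dual system: 5·y_cutting + 3·y_press time = 59.5 and 3·y_cutting + 4·y_press time = 50.
→ y_cutting = 8 and y_press time = 6.5.
Reduced cost of flyers: c₃ − yᵀa₃ = 65.5 − (8·5 + 6.5·5) = 65.5 − 72.5 = -7.

-7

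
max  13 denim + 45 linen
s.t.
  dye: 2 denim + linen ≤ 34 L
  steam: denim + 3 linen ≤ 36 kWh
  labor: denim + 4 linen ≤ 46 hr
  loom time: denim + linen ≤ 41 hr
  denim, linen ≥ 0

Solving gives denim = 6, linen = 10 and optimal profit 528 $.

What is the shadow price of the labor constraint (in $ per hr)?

6

Check each constraint at x*: dye 22/34 (slack 12); steam 36/36 (tight); labor 46/46 (tight); loom time 16/41 (slack 25).
By complementary slackness, y = 0 for the non-binding constraints.
Dual feasibility on the basic columns requires 1·y_steam + 1·y_labor = 13, 3·y_steam + 4·y_labor = 45.
This yields shadow prices y_steam = 7, y_labor = 6.
Shadow price of labor = 6.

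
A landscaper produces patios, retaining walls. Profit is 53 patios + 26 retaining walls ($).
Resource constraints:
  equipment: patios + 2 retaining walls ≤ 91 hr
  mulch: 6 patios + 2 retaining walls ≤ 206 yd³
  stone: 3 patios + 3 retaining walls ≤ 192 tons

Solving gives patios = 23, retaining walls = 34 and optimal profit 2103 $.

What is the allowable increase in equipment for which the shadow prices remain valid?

17.5

Binding constraints: equipment, mulch. The basis is B = [[1,2],[6,2]] with det -10.
Per unit increase in equipment, x* moves by d = (-0.2, 0.6).
The basis stays optimal until stone becomes binding; allowable increase = 17.5 hr.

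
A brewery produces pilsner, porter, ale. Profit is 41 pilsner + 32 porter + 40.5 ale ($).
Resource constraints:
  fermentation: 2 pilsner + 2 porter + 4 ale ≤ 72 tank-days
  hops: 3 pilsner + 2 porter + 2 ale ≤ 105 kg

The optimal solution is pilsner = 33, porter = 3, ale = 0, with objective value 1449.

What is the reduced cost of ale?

Both fermentation and hops are binding at x*.
From A_Bᵀ y = c: 2·y_fermentation + 3·y_hops = 41; 2·y_fermentation + 2·y_hops = 32.
Solving: y_fermentation = 7, y_hops = 9.
Reduced cost of ale: c₃ − yᵀa₃ = 40.5 − (7·4 + 9·2) = 40.5 − 46 = -5.5.

-5.5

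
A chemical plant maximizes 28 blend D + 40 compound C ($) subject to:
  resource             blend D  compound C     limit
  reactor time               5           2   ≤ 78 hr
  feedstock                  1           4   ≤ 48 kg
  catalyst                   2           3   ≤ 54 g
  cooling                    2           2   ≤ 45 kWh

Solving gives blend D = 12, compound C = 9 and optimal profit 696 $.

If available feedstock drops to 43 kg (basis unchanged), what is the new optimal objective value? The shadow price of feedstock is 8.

656

Δb = -5, so new z* = 696 + (8)·(-5) = 696 − 40 = 656.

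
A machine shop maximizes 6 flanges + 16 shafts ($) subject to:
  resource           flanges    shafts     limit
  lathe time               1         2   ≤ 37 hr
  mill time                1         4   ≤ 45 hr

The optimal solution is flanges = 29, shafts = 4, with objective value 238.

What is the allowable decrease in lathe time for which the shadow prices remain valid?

14.5

Binding constraints: lathe time, mill time. The basis is B = [[1,2],[1,4]] with det 2.
Per unit decrease in lathe time, x* moves by d = (-2, 0.5).
The basis stays optimal until flanges reaches 0; allowable decrease = 14.5 hr.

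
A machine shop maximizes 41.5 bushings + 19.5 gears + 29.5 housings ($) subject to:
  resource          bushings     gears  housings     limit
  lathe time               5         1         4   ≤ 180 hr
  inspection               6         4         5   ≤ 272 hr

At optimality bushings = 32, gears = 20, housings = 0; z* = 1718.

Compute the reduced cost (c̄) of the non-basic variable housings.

-4.5

Both lathe time and inspection are binding at x*.
From A_Bᵀ y = c: 5·y_lathe time + 6·y_inspection = 41.5; 1·y_lathe time + 4·y_inspection = 19.5.
→ y_lathe time = 3.5 and y_inspection = 4.
Reduced cost of housings: c₃ − yᵀa₃ = 29.5 − (3.5·4 + 4·5) = 29.5 − 34 = -4.5.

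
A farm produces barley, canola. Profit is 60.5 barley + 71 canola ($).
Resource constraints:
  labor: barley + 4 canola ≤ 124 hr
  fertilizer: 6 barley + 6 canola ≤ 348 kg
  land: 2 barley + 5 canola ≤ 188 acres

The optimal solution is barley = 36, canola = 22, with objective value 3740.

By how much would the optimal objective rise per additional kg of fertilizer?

At the optimum: labor uses 124 of 124 (binding); fertilizer uses 348 of 348 (binding); land uses 182 of 188 (slack = 6).
By complementary slackness, y = 0 for the non-binding constraint.
From A_Bᵀ y = c: 1·y_labor + 6·y_fertilizer = 60.5; 4·y_labor + 6·y_fertilizer = 71.
→ y_labor = 3.5 and y_fertilizer = 9.5.
Shadow price of fertilizer = 9.5.

9.5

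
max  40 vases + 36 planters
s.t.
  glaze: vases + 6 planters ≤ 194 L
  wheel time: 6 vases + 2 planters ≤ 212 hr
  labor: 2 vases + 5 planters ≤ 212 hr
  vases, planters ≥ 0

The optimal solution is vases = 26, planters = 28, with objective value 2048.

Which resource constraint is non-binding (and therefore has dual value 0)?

glaze: 194/194 (binding)
wheel time: 212/212 (binding)
labor: 192/212 (slack 20)
By complementary slackness, a constraint with positive slack has shadow price 0 → labor.

labor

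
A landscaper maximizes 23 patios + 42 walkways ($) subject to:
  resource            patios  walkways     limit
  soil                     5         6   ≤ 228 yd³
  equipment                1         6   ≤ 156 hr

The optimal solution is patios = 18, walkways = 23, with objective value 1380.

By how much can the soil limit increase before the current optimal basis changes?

552

Binding constraints: soil, equipment. The basis is B = [[5,6],[1,6]] with det 24.
Per unit increase in soil, x* moves by d = (0.25, -0.0417).
The basis stays optimal until walkways reaches 0; allowable increase = 552 yd³.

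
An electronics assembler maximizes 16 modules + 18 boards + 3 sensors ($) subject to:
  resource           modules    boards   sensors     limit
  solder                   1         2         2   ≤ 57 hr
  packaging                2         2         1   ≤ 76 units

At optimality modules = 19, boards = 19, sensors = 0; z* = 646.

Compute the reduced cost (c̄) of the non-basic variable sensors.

Check each constraint at x*: solder 57/57 (tight); packaging 76/76 (tight).
The binding rows give the dual system: 1·y_solder + 2·y_packaging = 16 and 2·y_solder + 2·y_packaging = 18.
Solving: y_solder = 2, y_packaging = 7.
Reduced cost of sensors: c₃ − yᵀa₃ = 3 − (2·2 + 7·1) = 3 − 11 = -8.

-8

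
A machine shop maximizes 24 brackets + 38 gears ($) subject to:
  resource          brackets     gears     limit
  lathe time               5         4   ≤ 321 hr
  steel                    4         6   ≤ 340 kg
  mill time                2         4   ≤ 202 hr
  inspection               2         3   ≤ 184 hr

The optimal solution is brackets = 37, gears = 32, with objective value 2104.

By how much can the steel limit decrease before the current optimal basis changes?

37

Binding constraints: steel, mill time. The basis is B = [[4,6],[2,4]] with det 4.
Per unit decrease in steel, x* moves by d = (-1, 0.5).
The basis stays optimal until brackets reaches 0; allowable decrease = 37 kg.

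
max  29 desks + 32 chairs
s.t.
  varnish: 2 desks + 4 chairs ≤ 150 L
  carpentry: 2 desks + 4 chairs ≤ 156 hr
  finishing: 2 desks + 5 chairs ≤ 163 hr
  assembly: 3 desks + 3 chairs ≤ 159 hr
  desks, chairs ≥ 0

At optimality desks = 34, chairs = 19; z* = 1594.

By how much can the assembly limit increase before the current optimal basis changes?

27

Binding constraints: finishing, assembly. The basis is B = [[2,5],[3,3]] with det -9.
Per unit increase in assembly, x* moves by d = (0.5556, -0.2222).
The basis stays optimal until varnish becomes binding; allowable increase = 27 hr.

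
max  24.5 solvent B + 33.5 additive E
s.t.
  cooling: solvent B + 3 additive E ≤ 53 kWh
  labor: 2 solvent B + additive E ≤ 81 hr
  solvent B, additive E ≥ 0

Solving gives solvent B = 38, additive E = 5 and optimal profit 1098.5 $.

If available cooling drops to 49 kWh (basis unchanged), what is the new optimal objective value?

1064.5

Check each constraint at x*: cooling 53/53 (tight); labor 81/81 (tight).
Dual feasibility on the basic columns requires 1·y_cooling + 2·y_labor = 24.5, 3·y_cooling + 1·y_labor = 33.5.
Solving: y_cooling = 8.5, y_labor = 8.
Δz = y_cooling·Δb = 8.5 × (-4) = -34, so new z* = 1098.5 − 34 = 1064.5.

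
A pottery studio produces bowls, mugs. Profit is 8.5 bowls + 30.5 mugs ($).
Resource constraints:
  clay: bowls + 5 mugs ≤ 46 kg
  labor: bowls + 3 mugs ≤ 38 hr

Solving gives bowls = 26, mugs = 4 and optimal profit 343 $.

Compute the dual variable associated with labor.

At the optimum: clay uses 46 of 46 (binding); labor uses 38 of 38 (binding).
The binding rows give the dual system: 1·y_clay + 1·y_labor = 8.5 and 5·y_clay + 3·y_labor = 30.5.
→ y_clay = 2.5 and y_labor = 6.
Shadow price of labor = 6.

6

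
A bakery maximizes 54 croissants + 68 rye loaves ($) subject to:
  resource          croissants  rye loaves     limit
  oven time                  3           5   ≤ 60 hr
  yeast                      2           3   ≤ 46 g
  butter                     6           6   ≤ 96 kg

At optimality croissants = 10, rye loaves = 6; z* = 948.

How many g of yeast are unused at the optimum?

yeast used = 2·10 + 3·6 = 38; slack = 46 − 38 = 8.

8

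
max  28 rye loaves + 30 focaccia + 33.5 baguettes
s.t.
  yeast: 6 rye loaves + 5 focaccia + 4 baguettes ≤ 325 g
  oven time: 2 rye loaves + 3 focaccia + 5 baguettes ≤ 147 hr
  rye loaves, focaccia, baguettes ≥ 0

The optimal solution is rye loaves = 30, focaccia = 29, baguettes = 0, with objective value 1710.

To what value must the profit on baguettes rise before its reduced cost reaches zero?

At the optimum: yeast uses 325 of 325 (binding); oven time uses 147 of 147 (binding).
Dual feasibility on the basic columns requires 6·y_yeast + 2·y_oven time = 28, 5·y_yeast + 3·y_oven time = 30.
Solving: y_yeast = 3, y_oven time = 5.
baguettes enters the basis when its profit ≥ yᵀa₃ = 3·4 + 5·5 = 37.

37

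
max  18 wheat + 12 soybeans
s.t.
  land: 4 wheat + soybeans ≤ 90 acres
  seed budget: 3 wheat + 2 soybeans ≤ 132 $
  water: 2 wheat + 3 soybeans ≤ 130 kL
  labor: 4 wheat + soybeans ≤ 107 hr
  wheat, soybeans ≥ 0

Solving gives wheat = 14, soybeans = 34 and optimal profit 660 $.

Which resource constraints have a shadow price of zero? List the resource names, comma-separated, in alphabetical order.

labor, seed budget

land: 90/90 (binding)
seed budget: 110/132 (slack 22)
water: 130/130 (binding)
labor: 90/107 (slack 17)
By complementary slackness, a constraint with positive slack has shadow price 0 → labor, seed budget.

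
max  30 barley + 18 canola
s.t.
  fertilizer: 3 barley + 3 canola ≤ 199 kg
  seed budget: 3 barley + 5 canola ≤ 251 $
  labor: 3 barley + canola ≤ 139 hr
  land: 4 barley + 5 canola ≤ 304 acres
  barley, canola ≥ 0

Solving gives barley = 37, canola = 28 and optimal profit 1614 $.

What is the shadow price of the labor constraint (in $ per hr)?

At the optimum: fertilizer uses 195 of 199 (slack = 4); seed budget uses 251 of 251 (binding); labor uses 139 of 139 (binding); land uses 288 of 304 (slack = 16).
Slack constraints have shadow price 0 (complementary slackness).
From A_Bᵀ y = c: 3·y_seed budget + 3·y_labor = 30; 5·y_seed budget + 1·y_labor = 18.
This yields shadow prices y_seed budget = 2, y_labor = 8.
Shadow price of labor = 8.

8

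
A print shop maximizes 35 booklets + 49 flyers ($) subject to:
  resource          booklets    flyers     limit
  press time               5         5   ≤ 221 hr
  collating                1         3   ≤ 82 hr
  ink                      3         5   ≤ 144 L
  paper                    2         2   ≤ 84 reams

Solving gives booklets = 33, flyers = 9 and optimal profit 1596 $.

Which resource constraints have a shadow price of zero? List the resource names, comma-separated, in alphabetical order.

collating, press time

press time: 210/221 (slack 11)
collating: 60/82 (slack 22)
ink: 144/144 (binding)
paper: 84/84 (binding)
By complementary slackness, a constraint with positive slack has shadow price 0 → collating, press time.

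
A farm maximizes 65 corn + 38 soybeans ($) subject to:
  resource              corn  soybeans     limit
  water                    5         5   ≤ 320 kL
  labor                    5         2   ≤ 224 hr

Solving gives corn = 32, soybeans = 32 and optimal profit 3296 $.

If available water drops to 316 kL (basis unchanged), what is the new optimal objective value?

3280

At the optimum: water uses 320 of 320 (binding); labor uses 224 of 224 (binding).
From A_Bᵀ y = c: 5·y_water + 5·y_labor = 65; 5·y_water + 2·y_labor = 38.
Solving: y_water = 4, y_labor = 9.
Δz = y_water·Δb = 4 × (-4) = -16, so new z* = 3296 − 16 = 3280.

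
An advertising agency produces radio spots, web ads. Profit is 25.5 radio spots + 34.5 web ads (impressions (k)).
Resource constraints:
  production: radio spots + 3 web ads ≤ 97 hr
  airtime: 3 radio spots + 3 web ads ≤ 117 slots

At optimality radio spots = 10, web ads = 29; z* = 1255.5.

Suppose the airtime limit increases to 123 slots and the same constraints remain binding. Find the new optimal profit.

Both production and airtime are binding at x*.
The binding rows give the dual system: 1·y_production + 3·y_airtime = 25.5 and 3·y_production + 3·y_airtime = 34.5.
This yields shadow prices y_production = 4.5, y_airtime = 7.
Δz = y_airtime·Δb = 7 × (6) = 42, so new z* = 1255.5 + 42 = 1297.5.

1297.5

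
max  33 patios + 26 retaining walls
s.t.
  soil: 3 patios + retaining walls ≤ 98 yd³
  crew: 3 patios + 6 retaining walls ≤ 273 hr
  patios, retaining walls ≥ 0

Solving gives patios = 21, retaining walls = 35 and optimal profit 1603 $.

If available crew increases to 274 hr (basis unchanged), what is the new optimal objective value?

1606

Check each constraint at x*: soil 98/98 (tight); crew 273/273 (tight).
From A_Bᵀ y = c: 3·y_soil + 3·y_crew = 33; 1·y_soil + 6·y_crew = 26.
Solving: y_soil = 8, y_crew = 3.
Δz = y_crew·Δb = 3 × (1) = 3, so new z* = 1603 + 3 = 1606.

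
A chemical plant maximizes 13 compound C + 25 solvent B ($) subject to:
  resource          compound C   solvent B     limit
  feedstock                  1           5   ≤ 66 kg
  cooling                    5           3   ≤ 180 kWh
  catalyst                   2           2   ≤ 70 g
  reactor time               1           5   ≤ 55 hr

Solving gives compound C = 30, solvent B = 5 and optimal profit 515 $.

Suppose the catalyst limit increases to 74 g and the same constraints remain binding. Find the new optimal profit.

Binding: catalyst and reactor time. Non-binding: feedstock (11 unused), cooling (15 unused).
Since feedstock, cooling are not tight, their duals are 0.
The binding rows give the dual system: 2·y_catalyst + 1·y_reactor time = 13 and 2·y_catalyst + 5·y_reactor time = 25.
Solving: y_catalyst = 5, y_reactor time = 3.
Δz = y_catalyst·Δb = 5 × (4) = 20, so new z* = 515 + 20 = 535.

535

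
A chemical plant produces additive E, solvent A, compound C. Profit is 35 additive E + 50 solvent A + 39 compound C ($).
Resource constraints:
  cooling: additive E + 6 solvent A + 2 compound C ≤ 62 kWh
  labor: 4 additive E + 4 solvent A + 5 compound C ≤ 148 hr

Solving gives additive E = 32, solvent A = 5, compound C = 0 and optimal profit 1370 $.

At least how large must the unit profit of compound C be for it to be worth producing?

Check each constraint at x*: cooling 62/62 (tight); labor 148/148 (tight).
From A_Bᵀ y = c: 1·y_cooling + 4·y_labor = 35; 6·y_cooling + 4·y_labor = 50.
Solving: y_cooling = 3, y_labor = 8.
compound C enters the basis when its profit ≥ yᵀa₃ = 3·2 + 8·5 = 46.

46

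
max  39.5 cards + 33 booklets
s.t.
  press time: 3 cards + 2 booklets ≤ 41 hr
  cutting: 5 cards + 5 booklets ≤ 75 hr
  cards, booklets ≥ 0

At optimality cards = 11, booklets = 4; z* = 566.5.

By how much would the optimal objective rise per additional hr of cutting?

Check each constraint at x*: press time 41/41 (tight); cutting 75/75 (tight).
The binding rows give the dual system: 3·y_press time + 5·y_cutting = 39.5 and 2·y_press time + 5·y_cutting = 33.
This yields shadow prices y_press time = 6.5, y_cutting = 4.
Shadow price of cutting = 4.

4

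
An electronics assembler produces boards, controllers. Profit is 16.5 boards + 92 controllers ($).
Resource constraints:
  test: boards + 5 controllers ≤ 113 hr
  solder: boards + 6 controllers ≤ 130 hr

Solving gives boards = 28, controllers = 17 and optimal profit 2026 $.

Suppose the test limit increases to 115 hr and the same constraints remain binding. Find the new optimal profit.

Check each constraint at x*: test 113/113 (tight); solder 130/130 (tight).
The binding rows give the dual system: 1·y_test + 1·y_solder = 16.5 and 5·y_test + 6·y_solder = 92.
This yields shadow prices y_test = 7, y_solder = 9.5.
Δz = y_test·Δb = 7 × (2) = 14, so new z* = 2026 + 14 = 2040.

2040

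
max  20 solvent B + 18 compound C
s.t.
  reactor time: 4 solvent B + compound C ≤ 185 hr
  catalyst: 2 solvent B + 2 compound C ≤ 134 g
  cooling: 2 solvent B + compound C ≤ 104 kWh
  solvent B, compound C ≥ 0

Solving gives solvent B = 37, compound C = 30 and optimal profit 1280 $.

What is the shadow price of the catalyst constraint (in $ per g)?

8

At the optimum: reactor time uses 178 of 185 (slack = 7); catalyst uses 134 of 134 (binding); cooling uses 104 of 104 (binding).
By complementary slackness, y = 0 for the non-binding constraint.
From A_Bᵀ y = c: 2·y_catalyst + 2·y_cooling = 20; 2·y_catalyst + 1·y_cooling = 18.
→ y_catalyst = 8 and y_cooling = 2.
Shadow price of catalyst = 8.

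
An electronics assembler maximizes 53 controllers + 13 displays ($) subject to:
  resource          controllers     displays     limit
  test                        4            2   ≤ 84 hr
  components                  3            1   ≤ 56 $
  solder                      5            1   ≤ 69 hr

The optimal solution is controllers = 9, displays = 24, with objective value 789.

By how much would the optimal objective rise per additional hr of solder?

9

At the optimum: test uses 84 of 84 (binding); components uses 51 of 56 (slack = 5); solder uses 69 of 69 (binding).
Since components is not tight, its dual is 0.
From A_Bᵀ y = c: 4·y_test + 5·y_solder = 53; 2·y_test + 1·y_solder = 13.
This yields shadow prices y_test = 2, y_solder = 9.
Shadow price of solder = 9.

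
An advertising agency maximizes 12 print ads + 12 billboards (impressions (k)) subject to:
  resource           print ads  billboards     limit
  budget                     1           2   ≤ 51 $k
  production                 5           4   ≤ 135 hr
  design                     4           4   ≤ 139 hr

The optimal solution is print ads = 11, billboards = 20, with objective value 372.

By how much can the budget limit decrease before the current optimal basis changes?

24

Binding constraints: budget, production. The basis is B = [[1,2],[5,4]] with det -6.
Per unit decrease in budget, x* moves by d = (0.6667, -0.8333).
The basis stays optimal until billboards reaches 0; allowable decrease = 24 $k.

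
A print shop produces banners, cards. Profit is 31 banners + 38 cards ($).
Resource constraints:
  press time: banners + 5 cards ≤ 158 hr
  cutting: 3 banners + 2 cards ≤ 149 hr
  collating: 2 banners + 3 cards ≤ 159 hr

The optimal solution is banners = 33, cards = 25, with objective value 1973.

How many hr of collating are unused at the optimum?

18

collating used = 2·33 + 3·25 = 141; slack = 159 − 141 = 18.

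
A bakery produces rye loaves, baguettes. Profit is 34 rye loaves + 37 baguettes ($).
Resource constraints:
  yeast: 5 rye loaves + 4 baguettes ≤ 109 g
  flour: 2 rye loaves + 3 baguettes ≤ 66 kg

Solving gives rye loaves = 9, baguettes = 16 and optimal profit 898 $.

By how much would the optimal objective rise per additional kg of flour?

7

Check each constraint at x*: yeast 109/109 (tight); flour 66/66 (tight).
Dual feasibility on the basic columns requires 5·y_yeast + 2·y_flour = 34, 4·y_yeast + 3·y_flour = 37.
This yields shadow prices y_yeast = 4, y_flour = 7.
Shadow price of flour = 7.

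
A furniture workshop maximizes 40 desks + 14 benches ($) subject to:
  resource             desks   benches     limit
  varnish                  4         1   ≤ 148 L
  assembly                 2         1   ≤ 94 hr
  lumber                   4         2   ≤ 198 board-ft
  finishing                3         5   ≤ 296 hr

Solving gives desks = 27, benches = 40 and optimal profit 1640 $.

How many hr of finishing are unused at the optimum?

finishing used = 3·27 + 5·40 = 281; slack = 296 − 281 = 15.

15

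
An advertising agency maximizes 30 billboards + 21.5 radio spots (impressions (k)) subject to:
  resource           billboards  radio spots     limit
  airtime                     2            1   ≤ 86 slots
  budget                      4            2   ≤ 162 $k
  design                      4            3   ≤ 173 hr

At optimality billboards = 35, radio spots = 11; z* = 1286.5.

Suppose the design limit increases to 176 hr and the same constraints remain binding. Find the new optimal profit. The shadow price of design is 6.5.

1306

Δb = 3, so new z* = 1286.5 + (6.5)·(3) = 1286.5 + 19.5 = 1306.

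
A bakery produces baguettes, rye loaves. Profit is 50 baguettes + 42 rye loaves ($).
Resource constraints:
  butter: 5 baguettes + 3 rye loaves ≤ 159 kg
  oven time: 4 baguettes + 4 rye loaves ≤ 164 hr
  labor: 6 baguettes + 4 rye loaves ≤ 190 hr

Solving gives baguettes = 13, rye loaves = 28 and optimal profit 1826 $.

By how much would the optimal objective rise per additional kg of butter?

At the optimum: butter uses 149 of 159 (slack = 10); oven time uses 164 of 164 (binding); labor uses 190 of 190 (binding).
Slack constraints have shadow price 0 (complementary slackness).
From A_Bᵀ y = c: 4·y_oven time + 6·y_labor = 50; 4·y_oven time + 4·y_labor = 42.
This yields shadow prices y_oven time = 6.5, y_labor = 4.
Shadow price of butter = 0.

0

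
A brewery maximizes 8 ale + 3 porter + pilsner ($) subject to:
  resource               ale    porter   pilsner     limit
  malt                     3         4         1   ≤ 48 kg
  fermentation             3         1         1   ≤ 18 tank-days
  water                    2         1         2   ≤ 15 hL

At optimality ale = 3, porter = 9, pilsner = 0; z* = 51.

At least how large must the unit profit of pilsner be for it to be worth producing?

4

Binding: fermentation and water. Non-binding: malt (3 unused).
Slack constraints have shadow price 0 (complementary slackness).
From A_Bᵀ y = c: 3·y_fermentation + 2·y_water = 8; 1·y_fermentation + 1·y_water = 3.
Solving: y_fermentation = 2, y_water = 1.
pilsner enters the basis when its profit ≥ yᵀa₃ = 2·1 + 1·2 = 4.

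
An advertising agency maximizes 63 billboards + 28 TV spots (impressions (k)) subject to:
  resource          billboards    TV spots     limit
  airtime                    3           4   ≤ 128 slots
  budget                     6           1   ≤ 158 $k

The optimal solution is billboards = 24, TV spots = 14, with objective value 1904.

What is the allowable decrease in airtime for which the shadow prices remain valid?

Binding constraints: airtime, budget. The basis is B = [[3,4],[6,1]] with det -21.
Per unit decrease in airtime, x* moves by d = (0.0476, -0.2857).
The basis stays optimal until TV spots reaches 0; allowable decrease = 49 slots.

49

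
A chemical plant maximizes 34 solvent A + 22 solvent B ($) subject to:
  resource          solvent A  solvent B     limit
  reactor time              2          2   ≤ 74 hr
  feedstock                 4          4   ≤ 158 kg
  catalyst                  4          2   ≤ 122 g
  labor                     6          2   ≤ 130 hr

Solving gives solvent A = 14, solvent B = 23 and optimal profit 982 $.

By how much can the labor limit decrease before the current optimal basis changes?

56

Binding constraints: reactor time, labor. The basis is B = [[2,2],[6,2]] with det -8.
Per unit decrease in labor, x* moves by d = (-0.25, 0.25).
The basis stays optimal until solvent A reaches 0; allowable decrease = 56 hr.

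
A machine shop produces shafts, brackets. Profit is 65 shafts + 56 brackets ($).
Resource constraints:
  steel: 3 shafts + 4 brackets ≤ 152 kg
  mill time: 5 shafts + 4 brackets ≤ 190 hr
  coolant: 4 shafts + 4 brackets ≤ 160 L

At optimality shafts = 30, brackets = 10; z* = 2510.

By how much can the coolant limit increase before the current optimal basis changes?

11

Binding constraints: mill time, coolant. The basis is B = [[5,4],[4,4]] with det 4.
Per unit increase in coolant, x* moves by d = (-1, 1.25).
The basis stays optimal until steel becomes binding; allowable increase = 11 L.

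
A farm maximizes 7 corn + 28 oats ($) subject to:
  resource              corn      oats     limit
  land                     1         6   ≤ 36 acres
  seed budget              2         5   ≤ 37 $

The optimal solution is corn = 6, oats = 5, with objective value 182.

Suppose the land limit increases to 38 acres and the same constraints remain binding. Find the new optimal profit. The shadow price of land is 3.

188

Δb = 2, so new z* = 182 + (3)·(2) = 182 + 6 = 188.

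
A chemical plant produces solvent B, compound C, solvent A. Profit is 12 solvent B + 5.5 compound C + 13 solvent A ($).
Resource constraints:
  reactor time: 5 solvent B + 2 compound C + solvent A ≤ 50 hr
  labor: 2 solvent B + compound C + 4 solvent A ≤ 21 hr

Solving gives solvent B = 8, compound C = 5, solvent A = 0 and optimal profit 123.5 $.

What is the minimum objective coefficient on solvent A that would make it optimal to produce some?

15

Both reactor time and labor are binding at x*.
Dual feasibility on the basic columns requires 5·y_reactor time + 2·y_labor = 12, 2·y_reactor time + 1·y_labor = 5.5.
→ y_reactor time = 1 and y_labor = 3.5.
solvent A enters the basis when its profit ≥ yᵀa₃ = 1·1 + 3.5·4 = 15.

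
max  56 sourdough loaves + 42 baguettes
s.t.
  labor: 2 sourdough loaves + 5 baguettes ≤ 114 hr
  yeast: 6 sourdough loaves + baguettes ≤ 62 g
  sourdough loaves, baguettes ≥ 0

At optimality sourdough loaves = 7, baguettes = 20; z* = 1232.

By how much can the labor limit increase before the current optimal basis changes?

196

Binding constraints: labor, yeast. The basis is B = [[2,5],[6,1]] with det -28.
Per unit increase in labor, x* moves by d = (-0.0357, 0.2143).
The basis stays optimal until sourdough loaves reaches 0; allowable increase = 196 hr.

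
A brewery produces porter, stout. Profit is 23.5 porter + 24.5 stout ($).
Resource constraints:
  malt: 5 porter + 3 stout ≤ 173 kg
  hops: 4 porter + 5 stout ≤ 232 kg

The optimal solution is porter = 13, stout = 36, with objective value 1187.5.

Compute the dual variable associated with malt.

Both malt and hops are binding at x*.
The binding rows give the dual system: 5·y_malt + 4·y_hops = 23.5 and 3·y_malt + 5·y_hops = 24.5.
Solving: y_malt = 1.5, y_hops = 4.
Shadow price of malt = 1.5.

1.5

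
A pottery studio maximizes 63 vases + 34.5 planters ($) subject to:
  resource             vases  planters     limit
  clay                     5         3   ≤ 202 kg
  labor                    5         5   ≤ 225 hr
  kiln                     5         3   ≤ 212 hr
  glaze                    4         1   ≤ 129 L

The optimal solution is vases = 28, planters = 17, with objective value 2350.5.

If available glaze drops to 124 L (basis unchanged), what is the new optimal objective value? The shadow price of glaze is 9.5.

Δb = -5, so new z* = 2350.5 + (9.5)·(-5) = 2350.5 − 47.5 = 2303.

2303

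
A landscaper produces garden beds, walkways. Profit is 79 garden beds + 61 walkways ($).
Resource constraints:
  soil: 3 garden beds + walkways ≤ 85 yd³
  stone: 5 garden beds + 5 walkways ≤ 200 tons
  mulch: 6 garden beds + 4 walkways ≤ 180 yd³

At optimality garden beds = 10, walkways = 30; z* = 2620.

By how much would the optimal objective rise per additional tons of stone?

At the optimum: soil uses 60 of 85 (slack = 25); stone uses 200 of 200 (binding); mulch uses 180 of 180 (binding).
Since soil is not tight, its dual is 0.
The binding rows give the dual system: 5·y_stone + 6·y_mulch = 79 and 5·y_stone + 4·y_mulch = 61.
Solving: y_stone = 5, y_mulch = 9.
Shadow price of stone = 5.

5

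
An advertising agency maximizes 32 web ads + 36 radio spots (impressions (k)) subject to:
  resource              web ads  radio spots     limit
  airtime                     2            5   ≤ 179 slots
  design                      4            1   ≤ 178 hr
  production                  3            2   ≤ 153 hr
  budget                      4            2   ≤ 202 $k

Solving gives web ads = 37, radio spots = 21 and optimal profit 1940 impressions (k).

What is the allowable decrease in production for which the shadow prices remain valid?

Binding constraints: airtime, production. The basis is B = [[2,5],[3,2]] with det -11.
Per unit decrease in production, x* moves by d = (-0.4545, 0.1818).
The basis stays optimal until web ads reaches 0; allowable decrease = 81.4 hr.

81.4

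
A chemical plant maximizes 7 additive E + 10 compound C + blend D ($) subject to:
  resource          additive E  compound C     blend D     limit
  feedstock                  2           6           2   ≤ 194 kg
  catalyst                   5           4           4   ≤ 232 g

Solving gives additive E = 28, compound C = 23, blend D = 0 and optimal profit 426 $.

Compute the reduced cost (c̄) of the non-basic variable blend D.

-5

At the optimum: feedstock uses 194 of 194 (binding); catalyst uses 232 of 232 (binding).
From A_Bᵀ y = c: 2·y_feedstock + 5·y_catalyst = 7; 6·y_feedstock + 4·y_catalyst = 10.
Solving: y_feedstock = 1, y_catalyst = 1.
Reduced cost of blend D: c₃ − yᵀa₃ = 1 − (1·2 + 1·4) = 1 − 6 = -5.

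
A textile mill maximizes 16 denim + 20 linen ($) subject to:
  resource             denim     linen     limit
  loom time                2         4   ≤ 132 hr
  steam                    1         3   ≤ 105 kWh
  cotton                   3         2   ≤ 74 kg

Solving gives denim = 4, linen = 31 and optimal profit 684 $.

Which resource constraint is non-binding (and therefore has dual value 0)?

steam

loom time: 132/132 (binding)
steam: 97/105 (slack 8)
cotton: 74/74 (binding)
By complementary slackness, a constraint with positive slack has shadow price 0 → steam.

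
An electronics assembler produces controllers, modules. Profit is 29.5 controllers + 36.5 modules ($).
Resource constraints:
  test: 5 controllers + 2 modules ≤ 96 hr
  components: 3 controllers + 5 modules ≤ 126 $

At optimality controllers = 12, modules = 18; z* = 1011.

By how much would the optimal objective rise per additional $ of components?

6.5

Check each constraint at x*: test 96/96 (tight); components 126/126 (tight).
Dual feasibility on the basic columns requires 5·y_test + 3·y_components = 29.5, 2·y_test + 5·y_components = 36.5.
→ y_test = 2 and y_components = 6.5.
Shadow price of components = 6.5.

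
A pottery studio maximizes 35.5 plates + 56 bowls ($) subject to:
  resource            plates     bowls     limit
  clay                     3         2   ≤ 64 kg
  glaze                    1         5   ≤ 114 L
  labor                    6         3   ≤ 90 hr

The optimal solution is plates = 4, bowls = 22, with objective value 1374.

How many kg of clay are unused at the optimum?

8

clay used = 3·4 + 2·22 = 56; slack = 64 − 56 = 8.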